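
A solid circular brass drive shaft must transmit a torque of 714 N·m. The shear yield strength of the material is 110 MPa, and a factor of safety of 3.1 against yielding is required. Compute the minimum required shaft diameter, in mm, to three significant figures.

d = 46.8 mm

Allowable shear stress τ_allow = 110/3.1 = 35.48 MPa.
For a solid shaft τ = 16T/(πd³), so d³ = 16T/(π τ_allow) = 16×714000/(π×35.48) = 102500 mm³.
d = (102500)^(1/3) = 46.80 mm.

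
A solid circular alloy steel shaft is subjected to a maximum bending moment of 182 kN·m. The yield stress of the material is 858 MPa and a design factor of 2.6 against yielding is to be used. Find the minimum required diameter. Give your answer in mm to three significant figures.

d = 178 mm

σ_allow = 858/2.6 = 330.0 MPa.
For a solid circular section σ = 32M/(πd³), so d³ = 32M/(π σ_allow) = 32×1.8200×10^8/(π×330.0) = 5.618×10^6 mm³.
d = 177.8 mm.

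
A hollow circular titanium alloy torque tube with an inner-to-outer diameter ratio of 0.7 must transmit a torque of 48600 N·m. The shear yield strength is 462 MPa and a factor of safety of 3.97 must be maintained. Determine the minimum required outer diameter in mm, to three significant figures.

d_o = 141 mm

τ_allow = 462/3.97 = 116.4 MPa.
For a hollow shaft τ = 16T/[πd_o³(1−k⁴)] with k = 0.7, so 1−k⁴ = 0.7599.
d_o³ = 16T/[π τ_allow (1−k⁴)] = 16×4.8600×10^7/(π×116.4×0.7599) = 2.799×10^6 mm³.
d_o = 140.9 mm.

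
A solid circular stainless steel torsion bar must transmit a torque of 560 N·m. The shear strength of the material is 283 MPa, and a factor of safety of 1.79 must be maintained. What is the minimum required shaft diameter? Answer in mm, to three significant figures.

Allowable shear stress τ_allow = 283/1.79 = 158.1 MPa.
For a solid shaft τ = 16T/(πd³), so d³ = 16T/(π τ_allow) = 16×560000/(π×158.1) = 18040 mm³.
d = (18040)^(1/3) = 26.23 mm.

d = 26.2 mm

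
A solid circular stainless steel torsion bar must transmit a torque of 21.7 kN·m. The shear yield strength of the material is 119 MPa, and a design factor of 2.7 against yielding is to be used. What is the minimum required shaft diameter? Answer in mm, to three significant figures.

Allowable shear stress τ_allow = 119/2.7 = 44.07 MPa.
For a solid shaft τ = 16T/(πd³), so d³ = 16T/(π τ_allow) = 16×2.1700×10^7/(π×44.07) = 2.508×10^6 mm³.
d = (2.508×10^6)^(1/3) = 135.9 mm.

d = 136 mm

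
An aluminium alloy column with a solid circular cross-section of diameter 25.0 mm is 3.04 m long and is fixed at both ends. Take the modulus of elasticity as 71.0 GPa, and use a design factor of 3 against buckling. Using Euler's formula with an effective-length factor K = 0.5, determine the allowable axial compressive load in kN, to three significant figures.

I = πd⁴/64 = π×25.0⁴/64 = 19170 mm⁴.
Effective length L_e = KL = 0.5×3.04 m = 1520 mm.
Euler critical load P_cr = π²EI/L_e² = π²×71000×19170/1520² = 5816 N.
P_allow = P_cr/n = 5816/3 = 1939 N.

P_allow = 1.94 kN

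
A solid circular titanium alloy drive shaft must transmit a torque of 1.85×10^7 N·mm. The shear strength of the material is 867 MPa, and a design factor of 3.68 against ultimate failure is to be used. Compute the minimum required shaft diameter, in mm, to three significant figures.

d = 73.7 mm

Allowable shear stress τ_allow = 867/3.68 = 235.6 MPa.
For a solid shaft τ = 16T/(πd³), so d³ = 16T/(π τ_allow) = 16×1.8500×10^7/(π×235.6) = 399900 mm³.
d = (399900)^(1/3) = 73.68 mm.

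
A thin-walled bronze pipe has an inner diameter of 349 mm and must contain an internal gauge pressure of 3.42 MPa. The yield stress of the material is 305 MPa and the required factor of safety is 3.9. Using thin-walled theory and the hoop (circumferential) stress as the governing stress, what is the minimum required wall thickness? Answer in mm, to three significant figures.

σ_allow = 305/3.9 = 78.21 MPa.
Hoop stress σ_h = pD/(2t), so t = pD/(2σ_allow) = 3.42×349/(2×78.21) = 7.631 mm.

t = 7.63 mm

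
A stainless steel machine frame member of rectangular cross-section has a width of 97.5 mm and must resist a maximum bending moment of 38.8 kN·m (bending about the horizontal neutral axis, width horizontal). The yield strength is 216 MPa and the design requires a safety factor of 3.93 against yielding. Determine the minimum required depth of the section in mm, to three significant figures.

h = 208 mm

σ_allow = 216/3.93 = 54.96 MPa.
For a rectangular section σ = 6M/(bh²), so h² = 6M/(b σ_allow) = 6×3.8800×10^7/(97.5×54.96) = 43440 mm².
h = 208.4 mm.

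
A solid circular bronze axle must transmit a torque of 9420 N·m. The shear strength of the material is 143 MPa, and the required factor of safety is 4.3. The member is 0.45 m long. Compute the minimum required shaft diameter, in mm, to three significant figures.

d = 113 mm

Allowable shear stress τ_allow = 143/4.3 = 33.26 MPa.
For a solid shaft τ = 16T/(πd³), so d³ = 16T/(π τ_allow) = 16×9420000/(π×33.26) = 1.443×10^6 mm³.
d = (1.443×10^6)^(1/3) = 113.0 mm.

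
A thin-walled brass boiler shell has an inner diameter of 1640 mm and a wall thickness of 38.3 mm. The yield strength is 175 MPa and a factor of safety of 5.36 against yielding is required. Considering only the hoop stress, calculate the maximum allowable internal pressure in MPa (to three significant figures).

σ_allow = 175/5.36 = 32.65 MPa.
σ_h = pD/(2t) → p_allow = 2σ_allow t/D = 2×32.65×38.3/1640 = 1.525 MPa.

p_allow = 1.52 MPa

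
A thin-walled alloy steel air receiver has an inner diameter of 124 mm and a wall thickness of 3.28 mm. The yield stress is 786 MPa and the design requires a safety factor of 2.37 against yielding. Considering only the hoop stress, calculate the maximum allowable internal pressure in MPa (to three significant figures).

σ_allow = 786/2.37 = 331.6 MPa.
σ_h = pD/(2t) → p_allow = 2σ_allow t/D = 2×331.6×3.28/124 = 17.55 MPa.

p_allow = 17.5 MPa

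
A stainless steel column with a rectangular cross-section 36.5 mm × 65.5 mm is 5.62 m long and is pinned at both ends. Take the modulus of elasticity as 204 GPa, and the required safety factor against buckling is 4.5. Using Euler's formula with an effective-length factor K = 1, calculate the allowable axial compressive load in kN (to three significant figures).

P_allow = 3.76 kN

Buckling occurs about the weak axis: I_min = h·b³/12 = 65.5×36.5³/12 = 265400 mm⁴ (b = 36.5 mm is the smaller dimension).
Effective length L_e = KL = 1×5.62 m = 5620 mm.
Euler critical load P_cr = π²EI/L_e² = π²×204000×265400/5620² = 16920 N.
P_allow = P_cr/n = 16920/4.5 = 3760 N.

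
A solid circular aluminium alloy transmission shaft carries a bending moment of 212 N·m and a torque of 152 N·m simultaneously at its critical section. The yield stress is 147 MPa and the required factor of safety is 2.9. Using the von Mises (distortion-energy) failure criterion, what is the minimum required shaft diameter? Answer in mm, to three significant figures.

d = 36.9 mm

σ_allow = σ_y/n = 147/2.9 = 50.69 MPa.
For a solid shaft σ_b = 32M/(πd³) and τ = 16T/(πd³), so the von Mises stress is σ' = (16/πd³)·√(4M²+3T²).
√(4M²+3T²) = √(4×(212000)² + 3×(152000)²) = 499100 N·mm.
d³ = 16×499100/(π×50.69) = 50140 mm³.
d = 36.88 mm.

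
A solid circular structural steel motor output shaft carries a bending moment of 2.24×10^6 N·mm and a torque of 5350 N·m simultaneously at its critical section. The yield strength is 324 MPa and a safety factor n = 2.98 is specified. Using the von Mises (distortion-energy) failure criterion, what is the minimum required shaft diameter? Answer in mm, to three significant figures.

d = 78.4 mm

σ_allow = σ_y/n = 324/2.98 = 108.7 MPa.
For a solid shaft σ_b = 32M/(πd³) and τ = 16T/(πd³), so the von Mises stress is σ' = (16/πd³)·√(4M²+3T²).
√(4M²+3T²) = √(4×(2.240×10^6)² + 3×(5.350×10^6)²) = 1.029×10^7 N·mm.
d³ = 16×1.029×10^7/(π×108.7) = 482100 mm³.
d = 78.41 mm.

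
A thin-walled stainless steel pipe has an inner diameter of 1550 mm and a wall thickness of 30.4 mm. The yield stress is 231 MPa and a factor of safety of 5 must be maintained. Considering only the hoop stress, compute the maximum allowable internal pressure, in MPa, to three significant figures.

p_allow = 1.81 MPa

σ_allow = 231/5 = 46.20 MPa.
σ_h = pD/(2t) → p_allow = 2σ_allow t/D = 2×46.20×30.4/1550 = 1.812 MPa.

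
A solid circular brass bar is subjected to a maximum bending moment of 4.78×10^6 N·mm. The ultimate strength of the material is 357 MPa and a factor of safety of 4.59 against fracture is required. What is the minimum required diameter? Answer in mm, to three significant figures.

σ_allow = 357/4.59 = 77.78 MPa.
For a solid circular section σ = 32M/(πd³), so d³ = 32M/(π σ_allow) = 32×4780000/(π×77.78) = 626000 mm³.
d = 85.54 mm.

d = 85.5 mm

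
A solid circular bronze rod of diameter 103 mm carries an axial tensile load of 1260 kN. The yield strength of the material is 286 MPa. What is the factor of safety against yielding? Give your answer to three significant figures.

n = 1.89

A = πd²/4 = 8332 mm².
σ = F/A = 1260000/8332 = 151.2 MPa.
n = 286/151.2 = 1.891.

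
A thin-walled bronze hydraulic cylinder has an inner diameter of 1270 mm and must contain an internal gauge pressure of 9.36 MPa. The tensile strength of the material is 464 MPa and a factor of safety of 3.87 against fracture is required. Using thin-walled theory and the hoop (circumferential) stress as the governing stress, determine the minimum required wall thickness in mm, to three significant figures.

σ_allow = 464/3.87 = 119.9 MPa.
Hoop stress σ_h = pD/(2t), so t = pD/(2σ_allow) = 9.36×1270/(2×119.9) = 49.57 mm.

t = 49.6 mm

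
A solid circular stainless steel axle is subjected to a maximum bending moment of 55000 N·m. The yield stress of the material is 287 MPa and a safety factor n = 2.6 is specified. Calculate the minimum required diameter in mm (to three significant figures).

σ_allow = 287/2.6 = 110.4 MPa.
For a solid circular section σ = 32M/(πd³), so d³ = 32M/(π σ_allow) = 32×5.5000×10^7/(π×110.4) = 5.075×10^6 mm³.
d = 171.9 mm.

d = 172 mm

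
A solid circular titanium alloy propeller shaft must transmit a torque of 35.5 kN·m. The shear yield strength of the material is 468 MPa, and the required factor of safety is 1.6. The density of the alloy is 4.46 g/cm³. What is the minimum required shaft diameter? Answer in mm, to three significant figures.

Allowable shear stress τ_allow = 468/1.6 = 292.5 MPa.
For a solid shaft τ = 16T/(πd³), so d³ = 16T/(π τ_allow) = 16×3.5500×10^7/(π×292.5) = 618100 mm³.
d = (618100)^(1/3) = 85.18 mm.

d = 85.2 mm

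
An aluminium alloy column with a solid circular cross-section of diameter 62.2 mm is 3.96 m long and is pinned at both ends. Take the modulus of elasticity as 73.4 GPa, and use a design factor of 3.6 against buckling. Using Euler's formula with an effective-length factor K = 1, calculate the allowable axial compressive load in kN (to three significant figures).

I = πd⁴/64 = π×62.2⁴/64 = 734700 mm⁴.
Effective length L_e = KL = 1×3.96 m = 3960 mm.
Euler critical load P_cr = π²EI/L_e² = π²×73400×734700/3960² = 33940 N.
P_allow = P_cr/n = 33940/3.6 = 9428 N.

P_allow = 9.43 kN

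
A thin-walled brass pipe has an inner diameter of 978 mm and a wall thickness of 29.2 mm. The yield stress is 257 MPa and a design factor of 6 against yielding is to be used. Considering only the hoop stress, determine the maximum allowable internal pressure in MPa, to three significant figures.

p_allow = 2.56 MPa

σ_allow = 257/6 = 42.83 MPa.
σ_h = pD/(2t) → p_allow = 2σ_allow t/D = 2×42.83×29.2/978 = 2.558 MPa.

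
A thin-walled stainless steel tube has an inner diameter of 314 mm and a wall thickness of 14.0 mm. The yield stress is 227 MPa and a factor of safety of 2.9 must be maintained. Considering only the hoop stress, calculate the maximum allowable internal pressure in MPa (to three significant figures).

p_allow = 6.98 MPa

σ_allow = 227/2.9 = 78.28 MPa.
σ_h = pD/(2t) → p_allow = 2σ_allow t/D = 2×78.28×14.0/314 = 6.980 MPa.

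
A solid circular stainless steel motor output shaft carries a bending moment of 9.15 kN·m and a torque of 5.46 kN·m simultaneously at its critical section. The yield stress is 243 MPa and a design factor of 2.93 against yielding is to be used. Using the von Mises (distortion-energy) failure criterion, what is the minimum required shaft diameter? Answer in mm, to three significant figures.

d = 108 mm

σ_allow = σ_y/n = 243/2.93 = 82.94 MPa.
For a solid shaft σ_b = 32M/(πd³) and τ = 16T/(πd³), so the von Mises stress is σ' = (16/πd³)·√(4M²+3T²).
√(4M²+3T²) = √(4×(9.150×10^6)² + 3×(5.460×10^6)²) = 2.060×10^7 N·mm.
d³ = 16×2.060×10^7/(π×82.94) = 1.265×10^6 mm³.
d = 108.2 mm.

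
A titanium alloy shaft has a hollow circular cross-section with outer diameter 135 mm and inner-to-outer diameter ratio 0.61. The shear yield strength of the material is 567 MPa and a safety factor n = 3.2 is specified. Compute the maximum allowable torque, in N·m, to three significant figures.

T_allow = 73700 N·m

τ_allow = 567/3.2 = 177.2 MPa.
For a hollow shaft T_allow = τ_allow·πd_o³(1−k⁴)/16 with 1−k⁴ = 0.8615, so πd_o³(1−k⁴)/16 = 416200 mm³.
T_allow = 177.2×416200 = 7.375×10^7 N·mm = 73750 N·m.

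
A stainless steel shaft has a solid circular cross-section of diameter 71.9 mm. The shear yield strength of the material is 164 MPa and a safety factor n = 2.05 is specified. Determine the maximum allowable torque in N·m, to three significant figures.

τ_allow = 164/2.05 = 80.00 MPa.
For a solid shaft T_allow = τ_allow·πd³/16; πd³/16 = π×71.9³/16 = 72980 mm³.
T_allow = 80.00×72980 = 5.839×10^6 N·mm = 5839 N·m.

T_allow = 5840 N·m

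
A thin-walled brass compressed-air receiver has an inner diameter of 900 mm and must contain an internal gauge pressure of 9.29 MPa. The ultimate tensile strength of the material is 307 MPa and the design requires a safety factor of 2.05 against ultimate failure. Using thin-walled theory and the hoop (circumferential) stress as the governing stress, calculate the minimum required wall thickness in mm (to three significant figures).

σ_allow = 307/2.05 = 149.8 MPa.
Hoop stress σ_h = pD/(2t), so t = pD/(2σ_allow) = 9.29×900/(2×149.8) = 27.92 mm.

t = 27.9 mm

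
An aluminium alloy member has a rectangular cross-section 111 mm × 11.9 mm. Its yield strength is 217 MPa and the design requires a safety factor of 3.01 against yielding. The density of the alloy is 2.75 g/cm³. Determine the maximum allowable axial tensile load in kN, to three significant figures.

σ_allow = 217/3.01 = 72.09 MPa.
A = 111×11.9 = 1321 mm².
F_allow = σ_allow × A = 72.09×1321 = 95230 N.

F_allow = 95.2 kN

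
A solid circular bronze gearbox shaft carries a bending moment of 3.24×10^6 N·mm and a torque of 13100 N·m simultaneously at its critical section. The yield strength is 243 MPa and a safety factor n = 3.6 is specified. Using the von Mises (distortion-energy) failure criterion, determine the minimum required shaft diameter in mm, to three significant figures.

d = 121 mm

σ_allow = σ_y/n = 243/3.6 = 67.50 MPa.
For a solid shaft σ_b = 32M/(πd³) and τ = 16T/(πd³), so the von Mises stress is σ' = (16/πd³)·√(4M²+3T²).
√(4M²+3T²) = √(4×(3.240×10^6)² + 3×(1.310×10^7)²) = 2.360×10^7 N·mm.
d³ = 16×2.360×10^7/(π×67.50) = 1.780×10^6 mm³.
d = 121.2 mm.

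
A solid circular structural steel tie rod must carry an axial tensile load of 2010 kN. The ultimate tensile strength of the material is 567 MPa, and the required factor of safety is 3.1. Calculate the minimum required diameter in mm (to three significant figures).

Allowable stress σ_allow = 567/3.1 = 182.9 MPa.
Required area A = F/σ_allow = 2010000/182.9 = 10990 mm².
A = πd²/4 → d = √(4A/π) = 118.3 mm.

d = 118 mm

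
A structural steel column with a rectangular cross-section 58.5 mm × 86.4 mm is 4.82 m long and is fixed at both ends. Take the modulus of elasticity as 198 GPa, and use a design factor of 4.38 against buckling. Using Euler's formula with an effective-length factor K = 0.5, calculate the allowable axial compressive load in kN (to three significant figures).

Buckling occurs about the weak axis: I_min = h·b³/12 = 86.4×58.5³/12 = 1.441×10^6 mm⁴ (b = 58.5 mm is the smaller dimension).
Effective length L_e = KL = 0.5×4.82 m = 2410 mm.
Euler critical load P_cr = π²EI/L_e² = π²×198000×1.441×10^6/2410² = 485000 N.
P_allow = P_cr/n = 485000/4.38 = 110700 N.

P_allow = 111 kN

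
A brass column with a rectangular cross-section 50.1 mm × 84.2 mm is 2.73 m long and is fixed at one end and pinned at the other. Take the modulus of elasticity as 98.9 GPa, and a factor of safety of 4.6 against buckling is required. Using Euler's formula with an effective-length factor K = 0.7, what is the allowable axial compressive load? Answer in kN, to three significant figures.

P_allow = 51.3 kN

Buckling occurs about the weak axis: I_min = h·b³/12 = 84.2×50.1³/12 = 882400 mm⁴ (b = 50.1 mm is the smaller dimension).
Effective length L_e = KL = 0.7×2.73 m = 1911 mm.
Euler critical load P_cr = π²EI/L_e² = π²×98900×882400/1911² = 235800 N.
P_allow = P_cr/n = 235800/4.6 = 51270 N.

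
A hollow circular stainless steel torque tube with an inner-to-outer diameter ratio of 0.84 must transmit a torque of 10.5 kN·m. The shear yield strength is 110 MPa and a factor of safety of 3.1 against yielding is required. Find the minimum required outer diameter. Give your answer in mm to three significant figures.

τ_allow = 110/3.1 = 35.48 MPa.
For a hollow shaft τ = 16T/[πd_o³(1−k⁴)] with k = 0.84, so 1−k⁴ = 0.5021.
d_o³ = 16T/[π τ_allow (1−k⁴)] = 16×1.0500×10^7/(π×35.48×0.5021) = 3.001×10^6 mm³.
d_o = 144.2 mm.

d_o = 144 mm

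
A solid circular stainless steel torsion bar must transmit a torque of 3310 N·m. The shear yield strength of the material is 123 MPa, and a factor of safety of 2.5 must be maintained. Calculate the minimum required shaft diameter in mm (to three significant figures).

Allowable shear stress τ_allow = 123/2.5 = 49.20 MPa.
For a solid shaft τ = 16T/(πd³), so d³ = 16T/(π τ_allow) = 16×3310000/(π×49.20) = 342600 mm³.
d = (342600)^(1/3) = 69.98 mm.

d = 70.0 mm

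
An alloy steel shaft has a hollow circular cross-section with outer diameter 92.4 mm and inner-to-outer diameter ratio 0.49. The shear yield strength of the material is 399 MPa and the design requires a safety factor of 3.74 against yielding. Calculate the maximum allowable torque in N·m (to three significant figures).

T_allow = 15600 N·m

τ_allow = 399/3.74 = 106.7 MPa.
For a hollow shaft T_allow = τ_allow·πd_o³(1−k⁴)/16 with 1−k⁴ = 0.9424, so πd_o³(1−k⁴)/16 = 146000 mm³.
T_allow = 106.7×146000 = 1.557×10^7 N·mm = 15570 N·m.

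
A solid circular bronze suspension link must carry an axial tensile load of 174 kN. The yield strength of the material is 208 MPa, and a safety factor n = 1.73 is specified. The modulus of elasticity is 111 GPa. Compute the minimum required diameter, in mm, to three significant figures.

Allowable stress σ_allow = 208/1.73 = 120.2 MPa.
Required area A = F/σ_allow = 174000/120.2 = 1447 mm².
A = πd²/4 → d = √(4A/π) = 42.93 mm.

d = 42.9 mm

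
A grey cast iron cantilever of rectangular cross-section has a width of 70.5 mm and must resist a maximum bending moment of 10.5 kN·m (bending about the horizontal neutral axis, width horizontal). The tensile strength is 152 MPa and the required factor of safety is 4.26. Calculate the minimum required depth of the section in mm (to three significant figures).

σ_allow = 152/4.26 = 35.68 MPa.
For a rectangular section σ = 6M/(bh²), so h² = 6M/(b σ_allow) = 6×1.0500×10^7/(70.5×35.68) = 25040 mm².
h = 158.3 mm.

h = 158 mm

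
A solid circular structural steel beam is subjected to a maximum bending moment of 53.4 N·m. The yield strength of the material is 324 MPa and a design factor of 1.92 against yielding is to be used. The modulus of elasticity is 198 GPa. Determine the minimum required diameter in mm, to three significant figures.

d = 14.8 mm

σ_allow = 324/1.92 = 168.8 MPa.
For a solid circular section σ = 32M/(πd³), so d³ = 32M/(π σ_allow) = 32×53400/(π×168.8) = 3223 mm³.
d = 14.77 mm.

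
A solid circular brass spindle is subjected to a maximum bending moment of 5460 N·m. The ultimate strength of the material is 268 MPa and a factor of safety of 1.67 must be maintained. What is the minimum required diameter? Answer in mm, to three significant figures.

d = 70.2 mm

σ_allow = 268/1.67 = 160.5 MPa.
For a solid circular section σ = 32M/(πd³), so d³ = 32M/(π σ_allow) = 32×5460000/(π×160.5) = 346600 mm³.
d = 70.24 mm.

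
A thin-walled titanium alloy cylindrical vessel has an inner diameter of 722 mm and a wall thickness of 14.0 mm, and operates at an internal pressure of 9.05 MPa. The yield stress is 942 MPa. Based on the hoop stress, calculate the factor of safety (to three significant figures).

n = 4.04

σ_h = pD/(2t) = 9.05×722/(2×14.0) = 233.4 MPa.
n = 942/233.4 = 4.037.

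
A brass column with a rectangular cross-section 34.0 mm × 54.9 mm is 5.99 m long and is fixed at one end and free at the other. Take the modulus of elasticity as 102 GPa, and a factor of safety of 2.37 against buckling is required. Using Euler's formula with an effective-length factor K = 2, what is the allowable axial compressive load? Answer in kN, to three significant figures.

Buckling occurs about the weak axis: I_min = h·b³/12 = 54.9×34.0³/12 = 179800 mm⁴ (b = 34.0 mm is the smaller dimension).
Effective length L_e = KL = 2×5.99 m = 11980 mm.
Euler critical load P_cr = π²EI/L_e² = π²×102000×179800/11980² = 1261 N.
P_allow = P_cr/n = 1261/2.37 = 532.2 N.

P_allow = 0.532 kN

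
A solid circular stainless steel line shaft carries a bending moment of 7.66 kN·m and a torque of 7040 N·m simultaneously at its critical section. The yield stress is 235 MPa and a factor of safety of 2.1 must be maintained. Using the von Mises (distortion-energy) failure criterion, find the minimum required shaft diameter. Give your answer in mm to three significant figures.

σ_allow = σ_y/n = 235/2.1 = 111.9 MPa.
For a solid shaft σ_b = 32M/(πd³) and τ = 16T/(πd³), so the von Mises stress is σ' = (16/πd³)·√(4M²+3T²).
√(4M²+3T²) = √(4×(7.660×10^6)² + 3×(7.040×10^6)²) = 1.958×10^7 N·mm.
d³ = 16×1.958×10^7/(π×111.9) = 891100 mm³.
d = 96.23 mm.

d = 96.2 mm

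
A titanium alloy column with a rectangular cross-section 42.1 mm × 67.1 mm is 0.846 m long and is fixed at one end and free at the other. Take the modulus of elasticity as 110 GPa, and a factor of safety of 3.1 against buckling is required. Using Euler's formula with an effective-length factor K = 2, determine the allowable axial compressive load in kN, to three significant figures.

Buckling occurs about the weak axis: I_min = h·b³/12 = 67.1×42.1³/12 = 417200 mm⁴ (b = 42.1 mm is the smaller dimension).
Effective length L_e = KL = 2×0.846 m = 1692 mm.
Euler critical load P_cr = π²EI/L_e² = π²×110000×417200/1692² = 158200 N.
P_allow = P_cr/n = 158200/3.1 = 51040 N.

P_allow = 51.0 kN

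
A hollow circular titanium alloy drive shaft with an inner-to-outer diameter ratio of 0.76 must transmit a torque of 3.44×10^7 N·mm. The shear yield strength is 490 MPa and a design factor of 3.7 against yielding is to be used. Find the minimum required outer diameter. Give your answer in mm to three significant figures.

d_o = 126 mm

τ_allow = 490/3.7 = 132.4 MPa.
For a hollow shaft τ = 16T/[πd_o³(1−k⁴)] with k = 0.76, so 1−k⁴ = 0.6664.
d_o³ = 16T/[π τ_allow (1−k⁴)] = 16×3.4400×10^7/(π×132.4×0.6664) = 1.985×10^6 mm³.
d_o = 125.7 mm.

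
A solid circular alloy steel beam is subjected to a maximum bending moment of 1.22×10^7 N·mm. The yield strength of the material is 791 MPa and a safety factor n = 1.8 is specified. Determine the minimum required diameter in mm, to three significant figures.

σ_allow = 791/1.8 = 439.4 MPa.
For a solid circular section σ = 32M/(πd³), so d³ = 32M/(π σ_allow) = 32×1.2200×10^7/(π×439.4) = 282800 mm³.
d = 65.64 mm.

d = 65.6 mm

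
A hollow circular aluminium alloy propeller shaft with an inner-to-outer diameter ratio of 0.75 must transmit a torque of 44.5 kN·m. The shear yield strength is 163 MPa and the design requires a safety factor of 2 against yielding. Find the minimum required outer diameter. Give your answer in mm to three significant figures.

d_o = 160 mm

τ_allow = 163/2 = 81.50 MPa.
For a hollow shaft τ = 16T/[πd_o³(1−k⁴)] with k = 0.75, so 1−k⁴ = 0.6836.
d_o³ = 16T/[π τ_allow (1−k⁴)] = 16×4.4500×10^7/(π×81.50×0.6836) = 4.068×10^6 mm³.
d_o = 159.6 mm.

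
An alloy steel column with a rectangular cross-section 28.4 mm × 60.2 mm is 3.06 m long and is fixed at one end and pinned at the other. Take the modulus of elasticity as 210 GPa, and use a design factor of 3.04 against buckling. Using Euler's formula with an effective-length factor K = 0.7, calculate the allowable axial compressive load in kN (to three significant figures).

Buckling occurs about the weak axis: I_min = h·b³/12 = 60.2×28.4³/12 = 114900 mm⁴ (b = 28.4 mm is the smaller dimension).
Effective length L_e = KL = 0.7×3.06 m = 2142 mm.
Euler critical load P_cr = π²EI/L_e² = π²×210000×114900/2142² = 51910 N.
P_allow = P_cr/n = 51910/3.04 = 17080 N.

P_allow = 17.1 kN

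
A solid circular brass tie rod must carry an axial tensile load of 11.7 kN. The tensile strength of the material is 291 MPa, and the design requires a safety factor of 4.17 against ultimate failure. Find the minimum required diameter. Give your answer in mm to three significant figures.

d = 14.6 mm

Allowable stress σ_allow = 291/4.17 = 69.78 MPa.
Required area A = F/σ_allow = 11700/69.78 = 167.7 mm².
A = πd²/4 → d = √(4A/π) = 14.61 mm.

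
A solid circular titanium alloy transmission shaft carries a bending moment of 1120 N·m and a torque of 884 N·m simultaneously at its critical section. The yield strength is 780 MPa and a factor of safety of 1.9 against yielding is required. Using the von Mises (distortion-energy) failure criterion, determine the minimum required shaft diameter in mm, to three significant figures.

σ_allow = σ_y/n = 780/1.9 = 410.5 MPa.
For a solid shaft σ_b = 32M/(πd³) and τ = 16T/(πd³), so the von Mises stress is σ' = (16/πd³)·√(4M²+3T²).
√(4M²+3T²) = √(4×(1.120×10^6)² + 3×(884000)²) = 2.713×10^6 N·mm.
d³ = 16×2.713×10^6/(π×410.5) = 33660 mm³.
d = 32.29 mm.

d = 32.3 mm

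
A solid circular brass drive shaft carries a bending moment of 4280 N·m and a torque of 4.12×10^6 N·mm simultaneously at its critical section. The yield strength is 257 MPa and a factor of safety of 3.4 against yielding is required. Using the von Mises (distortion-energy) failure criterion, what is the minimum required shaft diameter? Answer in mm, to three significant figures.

σ_allow = σ_y/n = 257/3.4 = 75.59 MPa.
For a solid shaft σ_b = 32M/(πd³) and τ = 16T/(πd³), so the von Mises stress is σ' = (16/πd³)·√(4M²+3T²).
√(4M²+3T²) = √(4×(4.280×10^6)² + 3×(4.120×10^6)²) = 1.114×10^7 N·mm.
d³ = 16×1.114×10^7/(π×75.59) = 750900 mm³.
d = 90.89 mm.

d = 90.9 mm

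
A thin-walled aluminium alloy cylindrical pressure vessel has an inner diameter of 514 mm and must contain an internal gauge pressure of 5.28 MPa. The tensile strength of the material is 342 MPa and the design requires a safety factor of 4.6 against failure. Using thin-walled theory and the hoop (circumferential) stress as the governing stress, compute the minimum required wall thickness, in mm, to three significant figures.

σ_allow = 342/4.6 = 74.35 MPa.
Hoop stress σ_h = pD/(2t), so t = pD/(2σ_allow) = 5.28×514/(2×74.35) = 18.25 mm.

t = 18.3 mm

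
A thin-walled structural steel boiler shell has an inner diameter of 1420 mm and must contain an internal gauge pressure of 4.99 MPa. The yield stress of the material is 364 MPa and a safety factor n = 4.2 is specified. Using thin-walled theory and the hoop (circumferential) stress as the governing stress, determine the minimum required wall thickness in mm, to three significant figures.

t = 40.9 mm

σ_allow = 364/4.2 = 86.67 MPa.
Hoop stress σ_h = pD/(2t), so t = pD/(2σ_allow) = 4.99×1420/(2×86.67) = 40.88 mm.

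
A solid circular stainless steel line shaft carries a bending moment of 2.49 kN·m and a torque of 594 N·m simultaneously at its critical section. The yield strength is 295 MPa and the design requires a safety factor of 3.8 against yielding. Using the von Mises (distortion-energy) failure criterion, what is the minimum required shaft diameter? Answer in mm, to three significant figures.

d = 69.4 mm

σ_allow = σ_y/n = 295/3.8 = 77.63 MPa.
For a solid shaft σ_b = 32M/(πd³) and τ = 16T/(πd³), so the von Mises stress is σ' = (16/πd³)·√(4M²+3T²).
√(4M²+3T²) = √(4×(2.490×10^6)² + 3×(594000)²) = 5.085×10^6 N·mm.
d³ = 16×5.085×10^6/(π×77.63) = 333600 mm³.
d = 69.36 mm.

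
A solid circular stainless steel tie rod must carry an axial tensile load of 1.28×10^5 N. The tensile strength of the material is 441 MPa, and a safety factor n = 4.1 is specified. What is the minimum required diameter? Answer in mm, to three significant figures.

d = 38.9 mm

Allowable stress σ_allow = 441/4.1 = 107.6 MPa.
Required area A = F/σ_allow = 128000/107.6 = 1190 mm².
A = πd²/4 → d = √(4A/π) = 38.93 mm.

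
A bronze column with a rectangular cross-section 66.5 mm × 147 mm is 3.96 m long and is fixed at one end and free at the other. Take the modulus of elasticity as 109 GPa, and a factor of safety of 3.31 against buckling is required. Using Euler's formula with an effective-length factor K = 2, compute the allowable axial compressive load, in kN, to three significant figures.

P_allow = 18.7 kN

Buckling occurs about the weak axis: I_min = h·b³/12 = 147×66.5³/12 = 3.602×10^6 mm⁴ (b = 66.5 mm is the smaller dimension).
Effective length L_e = KL = 2×3.96 m = 7920 mm.
Euler critical load P_cr = π²EI/L_e² = π²×109000×3.602×10^6/7920² = 61780 N.
P_allow = P_cr/n = 61780/3.31 = 18670 N.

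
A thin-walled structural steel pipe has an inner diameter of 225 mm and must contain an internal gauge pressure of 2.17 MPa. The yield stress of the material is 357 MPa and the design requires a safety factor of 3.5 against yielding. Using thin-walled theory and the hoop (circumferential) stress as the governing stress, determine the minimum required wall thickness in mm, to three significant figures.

t = 2.39 mm

σ_allow = 357/3.5 = 102.0 MPa.
Hoop stress σ_h = pD/(2t), so t = pD/(2σ_allow) = 2.17×225/(2×102.0) = 2.393 mm.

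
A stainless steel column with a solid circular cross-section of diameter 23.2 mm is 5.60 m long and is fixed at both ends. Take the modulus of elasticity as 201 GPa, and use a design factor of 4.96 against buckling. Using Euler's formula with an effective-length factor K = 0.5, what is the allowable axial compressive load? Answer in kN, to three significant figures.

I = πd⁴/64 = π×23.2⁴/64 = 14220 mm⁴.
Effective length L_e = KL = 0.5×5.60 m = 2800 mm.
Euler critical load P_cr = π²EI/L_e² = π²×201000×14220/2800² = 3598 N.
P_allow = P_cr/n = 3598/4.96 = 725.5 N.

P_allow = 0.725 kN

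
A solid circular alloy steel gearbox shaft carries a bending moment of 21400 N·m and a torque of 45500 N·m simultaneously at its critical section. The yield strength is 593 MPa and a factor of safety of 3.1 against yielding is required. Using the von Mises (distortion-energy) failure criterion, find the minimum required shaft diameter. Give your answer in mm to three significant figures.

σ_allow = σ_y/n = 593/3.1 = 191.3 MPa.
For a solid shaft σ_b = 32M/(πd³) and τ = 16T/(πd³), so the von Mises stress is σ' = (16/πd³)·√(4M²+3T²).
√(4M²+3T²) = √(4×(2.140×10^7)² + 3×(4.550×10^7)²) = 8.968×10^7 N·mm.
d³ = 16×8.968×10^7/(π×191.3) = 2.388×10^6 mm³.
d = 133.7 mm.

d = 134 mm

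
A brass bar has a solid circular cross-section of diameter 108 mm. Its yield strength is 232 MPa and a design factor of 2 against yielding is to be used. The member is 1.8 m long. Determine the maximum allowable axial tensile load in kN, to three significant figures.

σ_allow = 232/2 = 116.0 MPa.
A = πd²/4 = π×108²/4 = 9161 mm².
F_allow = σ_allow × A = 116.0×9161 = 1.063×10^6 N.

F_allow = 1060 kN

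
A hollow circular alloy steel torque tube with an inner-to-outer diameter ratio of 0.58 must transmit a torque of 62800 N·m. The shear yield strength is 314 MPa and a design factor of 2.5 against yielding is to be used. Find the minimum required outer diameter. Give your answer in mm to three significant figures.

d_o = 142 mm

τ_allow = 314/2.5 = 125.6 MPa.
For a hollow shaft τ = 16T/[πd_o³(1−k⁴)] with k = 0.58, so 1−k⁴ = 0.8868.
d_o³ = 16T/[π τ_allow (1−k⁴)] = 16×6.2800×10^7/(π×125.6×0.8868) = 2.871×10^6 mm³.
d_o = 142.1 mm.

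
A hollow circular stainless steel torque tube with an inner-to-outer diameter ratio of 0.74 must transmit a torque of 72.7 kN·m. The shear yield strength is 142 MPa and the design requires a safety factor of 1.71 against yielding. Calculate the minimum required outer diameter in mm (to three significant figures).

d_o = 185 mm

τ_allow = 142/1.71 = 83.04 MPa.
For a hollow shaft τ = 16T/[πd_o³(1−k⁴)] with k = 0.74, so 1−k⁴ = 0.7001.
d_o³ = 16T/[π τ_allow (1−k⁴)] = 16×7.2700×10^7/(π×83.04×0.7001) = 6.368×10^6 mm³.
d_o = 185.4 mm.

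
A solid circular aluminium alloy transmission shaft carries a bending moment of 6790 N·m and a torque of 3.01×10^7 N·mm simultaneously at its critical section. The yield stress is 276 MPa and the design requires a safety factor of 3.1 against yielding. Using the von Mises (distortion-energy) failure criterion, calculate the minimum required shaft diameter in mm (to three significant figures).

σ_allow = σ_y/n = 276/3.1 = 89.03 MPa.
For a solid shaft σ_b = 32M/(πd³) and τ = 16T/(πd³), so the von Mises stress is σ' = (16/πd³)·√(4M²+3T²).
√(4M²+3T²) = √(4×(6.790×10^6)² + 3×(3.010×10^7)²) = 5.387×10^7 N·mm.
d³ = 16×5.387×10^7/(π×89.03) = 3.082×10^6 mm³.
d = 145.5 mm.

d = 146 mm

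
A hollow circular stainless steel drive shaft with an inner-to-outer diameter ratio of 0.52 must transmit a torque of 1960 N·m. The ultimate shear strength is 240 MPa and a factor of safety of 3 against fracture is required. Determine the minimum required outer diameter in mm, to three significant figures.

d_o = 51.3 mm

τ_allow = 240/3 = 80.00 MPa.
For a hollow shaft τ = 16T/[πd_o³(1−k⁴)] with k = 0.52, so 1−k⁴ = 0.9269.
d_o³ = 16T/[π τ_allow (1−k⁴)] = 16×1960000/(π×80.00×0.9269) = 134600 mm³.
d_o = 51.25 mm.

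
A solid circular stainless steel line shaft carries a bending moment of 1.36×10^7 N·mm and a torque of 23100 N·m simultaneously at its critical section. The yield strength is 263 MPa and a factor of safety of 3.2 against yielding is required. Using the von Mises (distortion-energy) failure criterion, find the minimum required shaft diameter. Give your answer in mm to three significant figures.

σ_allow = σ_y/n = 263/3.2 = 82.19 MPa.
For a solid shaft σ_b = 32M/(πd³) and τ = 16T/(πd³), so the von Mises stress is σ' = (16/πd³)·√(4M²+3T²).
√(4M²+3T²) = √(4×(1.360×10^7)² + 3×(2.310×10^7)²) = 4.838×10^7 N·mm.
d³ = 16×4.838×10^7/(π×82.19) = 2.998×10^6 mm³.
d = 144.2 mm.

d = 144 mm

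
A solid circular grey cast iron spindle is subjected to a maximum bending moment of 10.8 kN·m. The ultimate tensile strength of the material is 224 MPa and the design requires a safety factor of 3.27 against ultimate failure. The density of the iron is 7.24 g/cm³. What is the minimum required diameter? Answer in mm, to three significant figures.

d = 117 mm

σ_allow = 224/3.27 = 68.50 MPa.
For a solid circular section σ = 32M/(πd³), so d³ = 32M/(π σ_allow) = 32×1.0800×10^7/(π×68.50) = 1.606×10^6 mm³.
d = 117.1 mm.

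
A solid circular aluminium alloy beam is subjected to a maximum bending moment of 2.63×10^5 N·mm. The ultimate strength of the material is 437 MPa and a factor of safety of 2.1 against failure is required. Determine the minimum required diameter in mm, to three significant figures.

σ_allow = 437/2.1 = 208.1 MPa.
For a solid circular section σ = 32M/(πd³), so d³ = 32M/(π σ_allow) = 32×263000/(π×208.1) = 12870 mm³.
d = 23.44 mm.

d = 23.4 mm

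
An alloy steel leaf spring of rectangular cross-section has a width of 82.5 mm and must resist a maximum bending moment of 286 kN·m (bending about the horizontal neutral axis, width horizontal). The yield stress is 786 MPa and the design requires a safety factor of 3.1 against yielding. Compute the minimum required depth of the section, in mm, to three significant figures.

σ_allow = 786/3.1 = 253.5 MPa.
For a rectangular section σ = 6M/(bh²), so h² = 6M/(b σ_allow) = 6×2.8600×10^8/(82.5×253.5) = 82040 mm².
h = 286.4 mm.

h = 286 mm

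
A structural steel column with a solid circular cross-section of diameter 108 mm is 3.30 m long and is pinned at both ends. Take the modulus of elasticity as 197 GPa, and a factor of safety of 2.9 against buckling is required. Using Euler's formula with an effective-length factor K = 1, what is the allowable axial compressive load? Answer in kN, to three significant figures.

P_allow = 411 kN

I = πd⁴/64 = π×108⁴/64 = 6.678×10^6 mm⁴.
Effective length L_e = KL = 1×3.30 m = 3300 mm.
Euler critical load P_cr = π²EI/L_e² = π²×197000×6.678×10^6/3300² = 1.192×10^6 N.
P_allow = P_cr/n = 1.192×10^6/2.9 = 411200 N.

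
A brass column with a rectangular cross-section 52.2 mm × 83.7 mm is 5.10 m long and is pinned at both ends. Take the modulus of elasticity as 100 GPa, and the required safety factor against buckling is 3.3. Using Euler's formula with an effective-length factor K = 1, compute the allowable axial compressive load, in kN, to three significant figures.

P_allow = 11.4 kN

Buckling occurs about the weak axis: I_min = h·b³/12 = 83.7×52.2³/12 = 992100 mm⁴ (b = 52.2 mm is the smaller dimension).
Effective length L_e = KL = 1×5.10 m = 5100 mm.
Euler critical load P_cr = π²EI/L_e² = π²×100000×992100/5100² = 37650 N.
P_allow = P_cr/n = 37650/3.3 = 11410 N.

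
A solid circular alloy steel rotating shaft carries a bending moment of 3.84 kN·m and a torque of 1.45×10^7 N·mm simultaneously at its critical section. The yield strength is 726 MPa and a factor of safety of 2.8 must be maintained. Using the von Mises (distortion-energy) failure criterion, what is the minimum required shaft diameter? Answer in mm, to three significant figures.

σ_allow = σ_y/n = 726/2.8 = 259.3 MPa.
For a solid shaft σ_b = 32M/(πd³) and τ = 16T/(πd³), so the von Mises stress is σ' = (16/πd³)·√(4M²+3T²).
√(4M²+3T²) = √(4×(3.840×10^6)² + 3×(1.450×10^7)²) = 2.626×10^7 N·mm.
d³ = 16×2.626×10^7/(π×259.3) = 515900 mm³.
d = 80.20 mm.

d = 80.2 mm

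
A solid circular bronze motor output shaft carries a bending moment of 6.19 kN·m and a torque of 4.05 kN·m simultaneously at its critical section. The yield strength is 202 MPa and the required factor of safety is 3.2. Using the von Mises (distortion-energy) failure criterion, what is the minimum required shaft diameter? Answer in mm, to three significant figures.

d = 105 mm

σ_allow = σ_y/n = 202/3.2 = 63.12 MPa.
For a solid shaft σ_b = 32M/(πd³) and τ = 16T/(πd³), so the von Mises stress is σ' = (16/πd³)·√(4M²+3T²).
√(4M²+3T²) = √(4×(6.190×10^6)² + 3×(4.050×10^6)²) = 1.423×10^7 N·mm.
d³ = 16×1.423×10^7/(π×63.12) = 1.148×10^6 mm³.
d = 104.7 mm.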